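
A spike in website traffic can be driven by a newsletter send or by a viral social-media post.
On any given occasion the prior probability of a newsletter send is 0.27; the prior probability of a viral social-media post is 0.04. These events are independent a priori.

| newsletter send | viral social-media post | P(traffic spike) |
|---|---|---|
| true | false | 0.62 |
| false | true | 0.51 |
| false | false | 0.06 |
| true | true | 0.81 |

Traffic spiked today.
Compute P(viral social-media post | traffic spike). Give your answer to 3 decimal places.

P(viral social-media post | traffic spike) ≈ 0.104

P(traffic spike) = 0.06×0.73×0.96 + 0.51×0.73×0.04 + 0.62×0.27×0.96 + 0.81×0.27×0.04 = 0.042048 + 0.014892 + 0.160704 + 0.008748 = 0.226392
Restricting to configurations with viral social-media post present: 0.014892 + 0.008748 = 0.023640.
P(viral social-media post | traffic spike) = 0.023640 / 0.226392 ≈ 0.104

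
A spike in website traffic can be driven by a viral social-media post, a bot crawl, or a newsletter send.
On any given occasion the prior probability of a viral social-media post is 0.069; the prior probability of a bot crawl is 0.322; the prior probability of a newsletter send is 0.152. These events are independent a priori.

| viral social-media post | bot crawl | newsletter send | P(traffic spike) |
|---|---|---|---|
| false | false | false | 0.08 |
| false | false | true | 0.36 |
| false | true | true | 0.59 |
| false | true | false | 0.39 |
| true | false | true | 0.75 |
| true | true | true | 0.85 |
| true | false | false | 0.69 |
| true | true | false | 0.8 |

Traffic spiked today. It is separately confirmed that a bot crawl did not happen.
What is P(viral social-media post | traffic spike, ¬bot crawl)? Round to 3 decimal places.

P(viral social-media post | traffic spike, ¬bot crawl) ≈ 0.297

P(traffic spike | ¬bot crawl) = 0.08×0.931×0.848 + 0.36×0.931×0.152 + 0.69×0.069×0.848 + 0.75×0.069×0.152 = 0.063159 + 0.050944 + 0.040373 + 0.007866 = 0.162342
Of this, 0.048239 comes from 0.040373 + 0.007866 (the viral social-media post=true cases).
Hence the posterior is 0.048239/0.162342 ≈ 0.297.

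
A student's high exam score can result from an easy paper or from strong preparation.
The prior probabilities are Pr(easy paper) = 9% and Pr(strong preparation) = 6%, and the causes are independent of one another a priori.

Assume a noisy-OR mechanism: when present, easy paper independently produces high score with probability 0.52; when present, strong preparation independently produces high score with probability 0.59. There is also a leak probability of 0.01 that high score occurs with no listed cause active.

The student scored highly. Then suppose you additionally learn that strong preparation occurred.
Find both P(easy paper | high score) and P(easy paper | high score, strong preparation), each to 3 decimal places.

Under noisy-OR, P(high score | causes) = 1 − (1−0.01)·∏(1−qᵢ) over the active causes.
P(high score) = 0.01*0.91*0.94 + 0.5941*0.91*0.06 + 0.5248*0.09*0.94 + 0.805168*0.09*0.06 = 0.008554 + 0.032438 + 0.044398 + 0.004348 = 0.089738
Restricting to configurations with easy paper present: 0.044398 + 0.004348 = 0.048746.
Hence the posterior is 0.048746/0.089738 ≈ 0.543.

Now also conditioning on strong preparation=true:
P(high score | strong preparation) = 0.5941×0.91 + 0.805168×0.09 = 0.540631 + 0.072465 = 0.613096
Restricting to configurations with easy paper present: 0.805168×0.09 = 0.072465.
P(easy paper | high score, strong preparation) = 0.072465 / 0.613096 ≈ 0.118
This is intercausal reasoning (explaining away): once strong preparation accounts for the high score, easy paper becomes less likely.

P(easy paper | high score) ≈ 0.543; P(easy paper | high score, strong preparation) ≈ 0.118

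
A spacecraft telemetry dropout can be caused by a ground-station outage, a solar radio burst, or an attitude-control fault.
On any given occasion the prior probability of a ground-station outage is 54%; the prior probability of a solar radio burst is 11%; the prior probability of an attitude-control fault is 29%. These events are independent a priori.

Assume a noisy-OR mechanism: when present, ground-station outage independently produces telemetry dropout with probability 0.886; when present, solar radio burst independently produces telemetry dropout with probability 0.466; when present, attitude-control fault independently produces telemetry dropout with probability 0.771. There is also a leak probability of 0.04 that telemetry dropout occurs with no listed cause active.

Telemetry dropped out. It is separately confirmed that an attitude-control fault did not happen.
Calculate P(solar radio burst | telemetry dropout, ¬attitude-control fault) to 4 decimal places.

Under noisy-OR, P(telemetry dropout | causes) = 1 − (1−0.04)·∏(1−qᵢ) over the active causes.
Numerator (weight on configurations with solar radio burst): 0.024660 + 0.055929 = 0.080589
The normalizing constant is 0.04*0.46*0.89 + 0.48736*0.46*0.11 + 0.89056*0.54*0.89 + 0.941559*0.54*0.11 = 0.524968
P(solar radio burst | telemetry dropout, ¬attitude-control fault) = 0.080589/0.524968 ≈ 0.1535

P(solar radio burst | telemetry dropout, ¬attitude-control fault) ≈ 0.1535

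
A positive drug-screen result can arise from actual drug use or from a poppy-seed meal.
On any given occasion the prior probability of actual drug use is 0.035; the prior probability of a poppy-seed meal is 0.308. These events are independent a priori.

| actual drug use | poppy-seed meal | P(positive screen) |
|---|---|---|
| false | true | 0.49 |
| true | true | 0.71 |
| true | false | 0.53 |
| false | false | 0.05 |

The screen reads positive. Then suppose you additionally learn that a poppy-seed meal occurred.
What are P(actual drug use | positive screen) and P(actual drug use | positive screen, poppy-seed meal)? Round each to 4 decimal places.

P(positive screen) = 0.05×0.965×0.692 + 0.49×0.965×0.308 + 0.53×0.035×0.692 + 0.71×0.035×0.308 = 0.033389 + 0.145638 + 0.012837 + 0.007654 = 0.199518
The actual drug use-present share is 0.012837 + 0.007654 = 0.020491.
So P(actual drug use | positive screen) = 0.020491/0.199518 ≈ 0.1027.

Now condition on the additional information:
Sum P(positive screen|·) weighted by the priors over both values of actual drug use:
  P(positive screen | poppy-seed meal) = 0.49×0.965 + 0.71×0.035
        = 0.472850 + 0.024850 = 0.497700
The terms with actual drug use present sum to 0.024850, so
  P(actual drug use | positive screen, poppy-seed meal) = 0.024850 / 0.497700 ≈ 0.0499
Conditioning on poppy-seed meal lowers the posterior on actual drug use: the classic explaining-away effect in a common-effect structure.

P(actual drug use | positive screen) ≈ 0.1027; P(actual drug use | positive screen, poppy-seed meal) ≈ 0.0499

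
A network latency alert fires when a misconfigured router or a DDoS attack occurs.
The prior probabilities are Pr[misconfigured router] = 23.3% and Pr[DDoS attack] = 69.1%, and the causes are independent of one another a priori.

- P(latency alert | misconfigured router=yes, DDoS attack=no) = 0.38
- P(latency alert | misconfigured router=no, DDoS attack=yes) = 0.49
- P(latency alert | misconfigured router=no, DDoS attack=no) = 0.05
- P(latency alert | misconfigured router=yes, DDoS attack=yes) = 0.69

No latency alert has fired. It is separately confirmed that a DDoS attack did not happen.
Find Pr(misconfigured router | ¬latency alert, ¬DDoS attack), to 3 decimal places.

Pr(misconfigured router | ¬latency alert, ¬DDoS attack) ≈ 0.165

Numerator (weight on configurations with misconfigured router): 0.62*0.233 = 0.144460
Normalizer over all consistent configurations: 0.95*0.767 + 0.62*0.233 = 0.873110
P(misconfigured router | ¬latency alert, ¬DDoS attack) = 0.144460/0.873110 ≈ 0.165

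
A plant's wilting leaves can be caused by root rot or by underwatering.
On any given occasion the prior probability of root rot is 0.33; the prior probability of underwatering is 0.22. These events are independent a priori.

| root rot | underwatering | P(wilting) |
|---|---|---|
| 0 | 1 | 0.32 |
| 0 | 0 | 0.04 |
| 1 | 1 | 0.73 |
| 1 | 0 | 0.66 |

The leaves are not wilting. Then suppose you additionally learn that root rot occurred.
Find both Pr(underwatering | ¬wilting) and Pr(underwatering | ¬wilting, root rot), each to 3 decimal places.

P(¬wilting) = 0.96·0.67·0.78 + 0.68·0.67·0.22 + 0.34·0.33·0.78 + 0.27·0.33·0.22 = 0.501696 + 0.100232 + 0.087516 + 0.019602 = 0.709046
Restricting to configurations with underwatering present: 0.100232 + 0.019602 = 0.119834.
Hence the posterior is 0.119834/0.709046 ≈ 0.169.

Now also conditioning on root rot=true:
By total probability over both values of underwatering:
  P(¬wilting | root rot) = 0.34·0.78 + 0.27·0.22
        = 0.265200 + 0.059400 = 0.324600
Keeping only the underwatering-present terms gives 0.059400, so
  P(underwatering | ¬wilting, root rot) = 0.059400 / 0.324600 ≈ 0.183

Pr(underwatering | ¬wilting) ≈ 0.169; Pr(underwatering | ¬wilting, root rot) ≈ 0.183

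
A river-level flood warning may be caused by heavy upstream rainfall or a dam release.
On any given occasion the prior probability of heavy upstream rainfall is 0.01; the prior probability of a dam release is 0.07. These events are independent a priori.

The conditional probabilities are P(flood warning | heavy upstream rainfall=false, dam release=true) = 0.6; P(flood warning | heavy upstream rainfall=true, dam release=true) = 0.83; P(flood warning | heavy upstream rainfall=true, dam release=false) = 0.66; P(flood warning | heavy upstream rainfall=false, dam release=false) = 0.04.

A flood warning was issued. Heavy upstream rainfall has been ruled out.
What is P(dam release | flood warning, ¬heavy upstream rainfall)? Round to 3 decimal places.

Weight on dam release=true, given the evidence: 0.6·0.07 = 0.042000
The normalizing constant is 0.04·0.93 + 0.6·0.07 = 0.079200
Posterior = 0.042000 / 0.079200 ≈ 0.530

P(dam release | flood warning, ¬heavy upstream rainfall) ≈ 0.530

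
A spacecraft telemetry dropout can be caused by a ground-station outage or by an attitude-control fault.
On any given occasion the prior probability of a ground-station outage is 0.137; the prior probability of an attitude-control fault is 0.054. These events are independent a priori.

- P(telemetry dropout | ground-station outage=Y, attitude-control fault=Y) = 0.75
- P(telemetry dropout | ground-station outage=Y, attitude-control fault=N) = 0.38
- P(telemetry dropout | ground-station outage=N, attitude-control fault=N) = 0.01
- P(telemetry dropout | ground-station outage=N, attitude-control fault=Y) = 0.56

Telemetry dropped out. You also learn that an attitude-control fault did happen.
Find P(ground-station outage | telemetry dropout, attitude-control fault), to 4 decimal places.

P(ground-station outage | telemetry dropout, attitude-control fault) ≈ 0.1753

P(telemetry dropout | attitude-control fault) = 0.56×0.863 + 0.75×0.137 = 0.483280 + 0.102750 = 0.586030
Of this, 0.102750 comes from 0.75×0.137 (the ground-station outage=true cases).
So P(ground-station outage | telemetry dropout, attitude-control fault) = 0.102750/0.586030 ≈ 0.1753.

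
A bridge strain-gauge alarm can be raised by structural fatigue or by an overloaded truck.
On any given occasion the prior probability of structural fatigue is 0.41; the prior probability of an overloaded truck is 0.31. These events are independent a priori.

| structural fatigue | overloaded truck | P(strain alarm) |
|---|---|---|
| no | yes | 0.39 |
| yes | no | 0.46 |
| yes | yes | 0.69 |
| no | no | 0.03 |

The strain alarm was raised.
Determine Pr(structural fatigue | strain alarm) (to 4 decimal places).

Pr(structural fatigue | strain alarm) ≈ 0.7228

P(strain alarm) = 0.03·0.59·0.69 + 0.39·0.59·0.31 + 0.46·0.41·0.69 + 0.69·0.41·0.31 = 0.012213 + 0.071331 + 0.130134 + 0.087699 = 0.301377
The structural fatigue-present share is 0.130134 + 0.087699 = 0.217833.
So P(structural fatigue | strain alarm) = 0.217833/0.301377 ≈ 0.7228.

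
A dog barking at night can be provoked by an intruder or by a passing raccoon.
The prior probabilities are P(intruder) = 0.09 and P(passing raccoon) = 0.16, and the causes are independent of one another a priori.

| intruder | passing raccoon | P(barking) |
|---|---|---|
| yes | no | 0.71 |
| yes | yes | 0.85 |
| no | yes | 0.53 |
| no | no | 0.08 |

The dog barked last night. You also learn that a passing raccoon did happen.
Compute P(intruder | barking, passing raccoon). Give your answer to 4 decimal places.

P(intruder | barking, passing raccoon) ≈ 0.1369

Numerator (weight on configurations with intruder): 0.85·0.09 = 0.076500
Denominator P(barking | passing raccoon): 0.53·0.91 + 0.85·0.09 = 0.558800
Posterior = 0.076500 / 0.558800 ≈ 0.1369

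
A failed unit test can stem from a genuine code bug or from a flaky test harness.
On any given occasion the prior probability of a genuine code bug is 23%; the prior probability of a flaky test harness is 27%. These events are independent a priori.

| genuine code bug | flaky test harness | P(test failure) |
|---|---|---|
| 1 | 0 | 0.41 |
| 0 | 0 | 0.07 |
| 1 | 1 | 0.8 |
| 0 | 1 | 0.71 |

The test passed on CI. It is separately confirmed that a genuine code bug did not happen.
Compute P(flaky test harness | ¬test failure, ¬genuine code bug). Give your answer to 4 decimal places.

P(¬test failure | ¬genuine code bug) = 0.93*0.73 + 0.29*0.27 = 0.678900 + 0.078300 = 0.757200
The flaky test harness-present share is 0.29*0.27 = 0.078300.
Hence the posterior is 0.078300/0.757200 ≈ 0.1034.

P(flaky test harness | ¬test failure, ¬genuine code bug) ≈ 0.1034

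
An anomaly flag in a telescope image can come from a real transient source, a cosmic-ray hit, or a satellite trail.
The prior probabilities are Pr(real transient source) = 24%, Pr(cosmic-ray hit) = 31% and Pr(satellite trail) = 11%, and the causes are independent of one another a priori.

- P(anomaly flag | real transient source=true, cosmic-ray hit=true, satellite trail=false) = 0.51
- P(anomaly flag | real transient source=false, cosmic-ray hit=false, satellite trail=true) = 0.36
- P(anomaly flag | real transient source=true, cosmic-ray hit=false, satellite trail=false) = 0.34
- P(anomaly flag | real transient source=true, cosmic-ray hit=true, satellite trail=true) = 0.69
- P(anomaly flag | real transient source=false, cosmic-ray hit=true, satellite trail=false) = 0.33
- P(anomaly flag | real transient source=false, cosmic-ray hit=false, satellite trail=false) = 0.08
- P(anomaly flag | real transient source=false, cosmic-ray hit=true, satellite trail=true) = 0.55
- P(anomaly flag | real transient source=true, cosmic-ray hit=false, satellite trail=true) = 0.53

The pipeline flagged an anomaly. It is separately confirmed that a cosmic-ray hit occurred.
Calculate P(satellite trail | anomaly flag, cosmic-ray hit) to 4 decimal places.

Enumerate the 4 (real transient source, satellite trail) configurations and weight by the priors:
  P(anomaly flag | cosmic-ray hit) = 0.33·0.76·0.89 + 0.55·0.76·0.11 + 0.51·0.24·0.89 + 0.69·0.24·0.11
        = 0.223212 + 0.045980 + 0.108936 + 0.018216 = 0.396344
Configurations with satellite trail contribute 0.064196, so
  P(satellite trail | anomaly flag, cosmic-ray hit) = 0.064196 / 0.396344 ≈ 0.1620

P(satellite trail | anomaly flag, cosmic-ray hit) ≈ 0.1620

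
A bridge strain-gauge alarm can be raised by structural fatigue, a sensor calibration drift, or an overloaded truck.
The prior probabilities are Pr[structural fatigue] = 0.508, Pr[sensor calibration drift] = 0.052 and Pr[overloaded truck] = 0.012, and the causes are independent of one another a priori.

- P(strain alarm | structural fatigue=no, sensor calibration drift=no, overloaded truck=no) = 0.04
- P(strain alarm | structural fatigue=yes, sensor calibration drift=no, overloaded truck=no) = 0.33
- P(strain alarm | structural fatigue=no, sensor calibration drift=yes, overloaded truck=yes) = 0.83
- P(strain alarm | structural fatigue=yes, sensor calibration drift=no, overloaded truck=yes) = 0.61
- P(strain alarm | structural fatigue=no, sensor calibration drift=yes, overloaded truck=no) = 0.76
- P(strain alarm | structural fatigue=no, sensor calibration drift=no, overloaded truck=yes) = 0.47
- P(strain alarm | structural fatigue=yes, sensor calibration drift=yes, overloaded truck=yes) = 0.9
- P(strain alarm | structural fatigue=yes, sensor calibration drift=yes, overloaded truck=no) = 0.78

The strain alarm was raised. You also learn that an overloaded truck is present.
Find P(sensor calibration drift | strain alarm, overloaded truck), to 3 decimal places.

P(sensor calibration drift | strain alarm, overloaded truck) ≈ 0.081

Weight on sensor calibration drift=true, given the evidence: 0.021235 + 0.023774 = 0.045009
The normalizing constant is 0.47*0.492*0.948 + 0.83*0.492*0.052 + 0.61*0.508*0.948 + 0.9*0.508*0.052 = 0.557991
Posterior = 0.045009 / 0.557991 ≈ 0.081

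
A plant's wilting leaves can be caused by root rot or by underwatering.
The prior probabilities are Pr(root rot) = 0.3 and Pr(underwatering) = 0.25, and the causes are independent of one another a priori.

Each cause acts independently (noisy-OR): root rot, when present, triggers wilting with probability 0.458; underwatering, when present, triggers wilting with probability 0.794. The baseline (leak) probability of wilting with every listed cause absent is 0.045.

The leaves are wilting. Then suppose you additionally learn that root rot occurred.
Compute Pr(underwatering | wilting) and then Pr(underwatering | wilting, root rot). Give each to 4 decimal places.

Pr(underwatering | wilting) ≈ 0.6110; Pr(underwatering | wilting, root rot) ≈ 0.3817

Under noisy-OR, P(wilting | causes) = 1 − (1−0.045)·∏(1−qᵢ) over the active causes.
Weight on underwatering=true, given the evidence: 0.140572 + 0.067003 = 0.207575
Denominator P(wilting): 0.045*0.7*0.75 + 0.80327*0.7*0.25 + 0.48239*0.3*0.75 + 0.893372*0.3*0.25 = 0.339738
P(underwatering | wilting) = 0.207575/0.339738 ≈ 0.6110

Now condition on the additional information:
Sum P(wilting|·) weighted by the priors over both values of underwatering:
  P(wilting | root rot) = 0.48239×0.75 + 0.893372×0.25
        = 0.361792 + 0.223343 = 0.585135
The terms with underwatering present sum to 0.223343, so
  P(underwatering | wilting, root rot) = 0.223343 / 0.585135 ≈ 0.3817
The drop from 0.6110 to 0.3817 is the explaining-away (discounting) effect.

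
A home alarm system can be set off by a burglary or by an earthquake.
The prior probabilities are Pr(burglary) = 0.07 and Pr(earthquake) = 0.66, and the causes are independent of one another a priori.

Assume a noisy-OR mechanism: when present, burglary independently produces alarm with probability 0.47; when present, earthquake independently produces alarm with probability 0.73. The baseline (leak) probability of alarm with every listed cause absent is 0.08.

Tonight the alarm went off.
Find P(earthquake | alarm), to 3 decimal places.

P(earthquake | alarm) ≈ 0.930

Under noisy-OR, P(alarm | causes) = 1 − (1−0.08)·∏(1−qᵢ) over the active causes.
Numerator (weight on configurations with earthquake): 0.461332 + 0.040118 = 0.501450
Normalizer over all consistent configurations: 0.08×0.93×0.34 + 0.7516×0.93×0.66 + 0.5124×0.07×0.34 + 0.868348×0.07×0.66 = 0.538941
P(earthquake | alarm) = 0.501450/0.538941 ≈ 0.930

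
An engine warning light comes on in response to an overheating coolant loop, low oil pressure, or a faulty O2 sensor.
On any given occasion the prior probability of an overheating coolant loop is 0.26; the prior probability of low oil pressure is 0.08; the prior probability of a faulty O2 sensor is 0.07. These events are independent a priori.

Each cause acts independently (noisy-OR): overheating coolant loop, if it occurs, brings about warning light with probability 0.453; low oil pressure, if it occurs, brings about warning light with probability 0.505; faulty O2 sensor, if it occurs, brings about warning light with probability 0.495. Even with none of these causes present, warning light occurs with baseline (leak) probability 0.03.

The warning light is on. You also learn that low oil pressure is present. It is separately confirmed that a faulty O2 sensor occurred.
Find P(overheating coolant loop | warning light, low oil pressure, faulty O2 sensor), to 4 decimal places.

P(overheating coolant loop | warning light, low oil pressure, faulty O2 sensor) ≈ 0.2869

Under noisy-OR, P(warning light | causes) = 1 − (1−0.03)·∏(1−qᵢ) over the active causes.
Enumerate both values of overheating coolant loop and weight by the priors:
  P(warning light | low oil pressure, faulty O2 sensor) = 0.757524×0.74 + 0.867366×0.26
        = 0.560568 + 0.225515 = 0.786083
Keeping only the overheating coolant loop-present terms gives 0.225515, so
  P(overheating coolant loop | warning light, low oil pressure, faulty O2 sensor) = 0.225515 / 0.786083 ≈ 0.2869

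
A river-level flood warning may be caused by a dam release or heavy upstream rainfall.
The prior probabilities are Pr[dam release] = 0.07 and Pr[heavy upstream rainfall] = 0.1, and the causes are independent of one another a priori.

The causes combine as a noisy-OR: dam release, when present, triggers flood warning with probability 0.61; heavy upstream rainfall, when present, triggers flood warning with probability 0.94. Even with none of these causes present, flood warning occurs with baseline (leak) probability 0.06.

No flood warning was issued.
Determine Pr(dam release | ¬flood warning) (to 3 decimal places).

Under noisy-OR, P(flood warning | causes) = 1 − (1−0.06)·∏(1−qᵢ) over the active causes.
P(¬flood warning) = 0.94*0.93*0.9 + 0.0564*0.93*0.1 + 0.3666*0.07*0.9 + 0.021996*0.07*0.1 = 0.786780 + 0.005245 + 0.023096 + 0.000154 = 0.815275
The dam release-present share is 0.023096 + 0.000154 = 0.023250.
P(dam release | ¬flood warning) = 0.023250 / 0.815275 ≈ 0.029

Pr(dam release | ¬flood warning) ≈ 0.029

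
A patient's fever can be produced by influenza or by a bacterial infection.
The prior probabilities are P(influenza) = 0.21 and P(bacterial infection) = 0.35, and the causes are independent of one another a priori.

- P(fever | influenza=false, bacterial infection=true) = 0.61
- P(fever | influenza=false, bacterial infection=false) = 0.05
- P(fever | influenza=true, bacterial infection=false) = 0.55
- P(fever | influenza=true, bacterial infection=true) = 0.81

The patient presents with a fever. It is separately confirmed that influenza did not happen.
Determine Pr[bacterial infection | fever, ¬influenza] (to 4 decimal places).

Weight on bacterial infection=true, given the evidence: 0.61×0.35 = 0.213500
The normalizing constant is 0.05×0.65 + 0.61×0.35 = 0.246000
P(bacterial infection | fever, ¬influenza) = 0.213500/0.246000 ≈ 0.8679

Pr[bacterial infection | fever, ¬influenza] ≈ 0.8679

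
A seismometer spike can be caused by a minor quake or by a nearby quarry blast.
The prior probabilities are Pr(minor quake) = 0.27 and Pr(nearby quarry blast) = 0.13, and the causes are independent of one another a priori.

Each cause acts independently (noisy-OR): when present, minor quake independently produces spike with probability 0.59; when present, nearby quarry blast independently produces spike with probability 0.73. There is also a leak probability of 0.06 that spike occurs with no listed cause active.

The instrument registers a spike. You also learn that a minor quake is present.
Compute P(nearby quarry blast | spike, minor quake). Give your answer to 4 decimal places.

Under noisy-OR, P(spike | causes) = 1 − (1−0.06)·∏(1−qᵢ) over the active causes.
For the numerator, keep only nearby quarry blast=true terms: 0.895942*0.13 = 0.116472
Normalizer over all consistent configurations: 0.6146*0.87 + 0.895942*0.13 = 0.651174
Posterior = 0.116472 / 0.651174 ≈ 0.1789

P(nearby quarry blast | spike, minor quake) ≈ 0.1789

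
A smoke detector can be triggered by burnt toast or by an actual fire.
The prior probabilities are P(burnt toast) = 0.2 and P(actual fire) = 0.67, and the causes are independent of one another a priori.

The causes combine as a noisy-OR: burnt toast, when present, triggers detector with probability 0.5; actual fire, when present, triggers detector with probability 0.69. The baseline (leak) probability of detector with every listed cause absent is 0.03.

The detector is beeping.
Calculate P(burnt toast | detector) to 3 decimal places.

Under noisy-OR, P(detector | causes) = 1 − (1−0.03)·∏(1−qᵢ) over the active causes.
By total probability over the 4 (burnt toast, actual fire) configurations:
  P(detector) = 0.03*0.8*0.33 + 0.6993*0.8*0.67 + 0.515*0.2*0.33 + 0.84965*0.2*0.67
        = 0.007920 + 0.374825 + 0.033990 + 0.113853 = 0.530588
Keeping only the burnt toast-present terms gives 0.147843, so
  P(burnt toast | detector) = 0.147843 / 0.530588 ≈ 0.279

P(burnt toast | detector) ≈ 0.279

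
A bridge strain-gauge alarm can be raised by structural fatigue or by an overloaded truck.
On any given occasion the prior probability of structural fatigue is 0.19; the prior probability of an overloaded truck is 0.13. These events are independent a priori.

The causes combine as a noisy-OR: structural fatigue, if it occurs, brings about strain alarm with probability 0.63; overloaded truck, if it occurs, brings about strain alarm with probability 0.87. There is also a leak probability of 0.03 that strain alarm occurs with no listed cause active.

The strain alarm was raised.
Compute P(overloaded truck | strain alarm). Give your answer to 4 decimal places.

Under noisy-OR, P(strain alarm | causes) = 1 − (1−0.03)·∏(1−qᵢ) over the active causes.
P(strain alarm) = 0.03*0.81*0.87 + 0.8739*0.81*0.13 + 0.6411*0.19*0.87 + 0.953343*0.19*0.13 = 0.021141 + 0.092022 + 0.105974 + 0.023548 = 0.242685
Of this, 0.115570 comes from 0.092022 + 0.023548 (the overloaded truck=true cases).
Hence the posterior is 0.115570/0.242685 ≈ 0.4762.

P(overloaded truck | strain alarm) ≈ 0.4762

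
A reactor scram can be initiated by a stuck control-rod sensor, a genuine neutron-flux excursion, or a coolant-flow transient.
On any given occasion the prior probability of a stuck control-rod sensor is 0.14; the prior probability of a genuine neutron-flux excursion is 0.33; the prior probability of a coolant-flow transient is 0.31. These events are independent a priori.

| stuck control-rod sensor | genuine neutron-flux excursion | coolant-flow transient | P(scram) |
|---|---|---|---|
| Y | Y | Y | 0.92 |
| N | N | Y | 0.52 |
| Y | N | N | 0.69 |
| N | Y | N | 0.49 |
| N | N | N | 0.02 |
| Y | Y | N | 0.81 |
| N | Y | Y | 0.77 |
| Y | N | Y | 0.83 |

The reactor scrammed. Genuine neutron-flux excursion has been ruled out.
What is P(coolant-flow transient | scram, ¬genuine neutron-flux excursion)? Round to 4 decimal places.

P(coolant-flow transient | scram, ¬genuine neutron-flux excursion) ≈ 0.6899

For the numerator, keep only coolant-flow transient=true terms: 0.138632 + 0.036022 = 0.174654
Normalizer over all consistent configurations: 0.02×0.86×0.69 + 0.52×0.86×0.31 + 0.69×0.14×0.69 + 0.83×0.14×0.31 = 0.253176
Posterior = 0.174654 / 0.253176 ≈ 0.6899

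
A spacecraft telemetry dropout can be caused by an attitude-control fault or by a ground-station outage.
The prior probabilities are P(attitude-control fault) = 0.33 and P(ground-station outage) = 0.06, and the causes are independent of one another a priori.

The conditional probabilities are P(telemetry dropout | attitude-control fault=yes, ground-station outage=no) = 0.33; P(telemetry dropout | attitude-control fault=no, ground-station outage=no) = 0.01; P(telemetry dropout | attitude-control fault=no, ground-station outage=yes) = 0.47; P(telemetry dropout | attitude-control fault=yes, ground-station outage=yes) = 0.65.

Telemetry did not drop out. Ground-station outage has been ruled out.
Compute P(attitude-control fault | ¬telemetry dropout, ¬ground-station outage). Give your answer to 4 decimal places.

For the numerator, keep only attitude-control fault=true terms: 0.67×0.33 = 0.221100
Normalizer over all consistent configurations: 0.99×0.67 + 0.67×0.33 = 0.884400
P(attitude-control fault | ¬telemetry dropout, ¬ground-station outage) = 0.221100/0.884400 ≈ 0.2500

P(attitude-control fault | ¬telemetry dropout, ¬ground-station outage) ≈ 0.2500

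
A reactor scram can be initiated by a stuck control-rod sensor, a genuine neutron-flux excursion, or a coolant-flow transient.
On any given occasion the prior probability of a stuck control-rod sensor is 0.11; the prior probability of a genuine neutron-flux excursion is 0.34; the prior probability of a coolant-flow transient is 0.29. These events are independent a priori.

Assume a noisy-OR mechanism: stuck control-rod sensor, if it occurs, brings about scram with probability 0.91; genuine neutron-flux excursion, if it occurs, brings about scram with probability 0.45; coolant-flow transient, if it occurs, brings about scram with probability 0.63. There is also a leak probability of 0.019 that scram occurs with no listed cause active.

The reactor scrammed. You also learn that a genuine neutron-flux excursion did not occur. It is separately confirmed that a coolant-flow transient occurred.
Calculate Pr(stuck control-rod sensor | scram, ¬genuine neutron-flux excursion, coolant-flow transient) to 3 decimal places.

Pr(stuck control-rod sensor | scram, ¬genuine neutron-flux excursion, coolant-flow transient) ≈ 0.158

Under noisy-OR, P(scram | causes) = 1 − (1−0.019)·∏(1−qᵢ) over the active causes.
Numerator (weight on configurations with stuck control-rod sensor): 0.967333·0.11 = 0.106407
Normalizer over all consistent configurations: 0.63703·0.89 + 0.967333·0.11 = 0.673364
Posterior = 0.106407 / 0.673364 ≈ 0.158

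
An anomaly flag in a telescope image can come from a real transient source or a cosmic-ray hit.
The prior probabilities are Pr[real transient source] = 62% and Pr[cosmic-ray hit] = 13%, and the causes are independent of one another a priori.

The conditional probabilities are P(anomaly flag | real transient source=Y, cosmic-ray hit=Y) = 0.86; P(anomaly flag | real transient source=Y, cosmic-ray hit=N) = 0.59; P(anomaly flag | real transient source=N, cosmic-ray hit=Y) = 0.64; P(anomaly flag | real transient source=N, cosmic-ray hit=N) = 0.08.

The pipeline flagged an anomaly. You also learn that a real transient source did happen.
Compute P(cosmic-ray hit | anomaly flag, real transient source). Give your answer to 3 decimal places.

P(cosmic-ray hit | anomaly flag, real transient source) ≈ 0.179

P(anomaly flag | real transient source) = 0.59*0.87 + 0.86*0.13 = 0.513300 + 0.111800 = 0.625100
Of this, 0.111800 comes from 0.86*0.13 (the cosmic-ray hit=true cases).
P(cosmic-ray hit | anomaly flag, real transient source) = 0.111800 / 0.625100 ≈ 0.179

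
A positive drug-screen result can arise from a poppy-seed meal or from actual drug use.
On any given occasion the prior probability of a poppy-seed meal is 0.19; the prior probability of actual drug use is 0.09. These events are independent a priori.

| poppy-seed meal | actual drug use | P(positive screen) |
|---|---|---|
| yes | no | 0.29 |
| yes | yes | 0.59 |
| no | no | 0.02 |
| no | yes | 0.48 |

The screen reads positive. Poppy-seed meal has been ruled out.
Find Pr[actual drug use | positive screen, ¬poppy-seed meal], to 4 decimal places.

P(positive screen | ¬poppy-seed meal) = 0.02*0.91 + 0.48*0.09 = 0.018200 + 0.043200 = 0.061400
Of this, 0.043200 comes from 0.48*0.09 (the actual drug use=true cases).
P(actual drug use | positive screen, ¬poppy-seed meal) = 0.043200 / 0.061400 ≈ 0.7036

Pr[actual drug use | positive screen, ¬poppy-seed meal] ≈ 0.7036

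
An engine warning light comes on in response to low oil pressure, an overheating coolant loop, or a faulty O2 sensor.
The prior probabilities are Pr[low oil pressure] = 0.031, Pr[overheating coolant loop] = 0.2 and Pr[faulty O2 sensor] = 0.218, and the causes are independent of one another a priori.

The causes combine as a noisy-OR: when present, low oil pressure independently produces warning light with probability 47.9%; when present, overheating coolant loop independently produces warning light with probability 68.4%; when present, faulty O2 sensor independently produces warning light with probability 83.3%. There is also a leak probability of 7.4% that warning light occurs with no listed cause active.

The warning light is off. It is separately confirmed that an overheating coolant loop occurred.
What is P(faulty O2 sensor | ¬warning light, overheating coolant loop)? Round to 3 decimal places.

Under noisy-OR, P(warning light | causes) = 1 − (1−0.074)·∏(1−qᵢ) over the active causes.
P(¬warning light | overheating coolant loop) = 0.292616·0.969·0.782 + 0.048867·0.969·0.218 + 0.152453·0.031·0.782 + 0.02546·0.031·0.218 = 0.221732 + 0.010323 + 0.003696 + 0.000172 = 0.235923
Restricting to configurations with faulty O2 sensor present: 0.010323 + 0.000172 = 0.010495.
P(faulty O2 sensor | ¬warning light, overheating coolant loop) = 0.010495 / 0.235923 ≈ 0.044

P(faulty O2 sensor | ¬warning light, overheating coolant loop) ≈ 0.044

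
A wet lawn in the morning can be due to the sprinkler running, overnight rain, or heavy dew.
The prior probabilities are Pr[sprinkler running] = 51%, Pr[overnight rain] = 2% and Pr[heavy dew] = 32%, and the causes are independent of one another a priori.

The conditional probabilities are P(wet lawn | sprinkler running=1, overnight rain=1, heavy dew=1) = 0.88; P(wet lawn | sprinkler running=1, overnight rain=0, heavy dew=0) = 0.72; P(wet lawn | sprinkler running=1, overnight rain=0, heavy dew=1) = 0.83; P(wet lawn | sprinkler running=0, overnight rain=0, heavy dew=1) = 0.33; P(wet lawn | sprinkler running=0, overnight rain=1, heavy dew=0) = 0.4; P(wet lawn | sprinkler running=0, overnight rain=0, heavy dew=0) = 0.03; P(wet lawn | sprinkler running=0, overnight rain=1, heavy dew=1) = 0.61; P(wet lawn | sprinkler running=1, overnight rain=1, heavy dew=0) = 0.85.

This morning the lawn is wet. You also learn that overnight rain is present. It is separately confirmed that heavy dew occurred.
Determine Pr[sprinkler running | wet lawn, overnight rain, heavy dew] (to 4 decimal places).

By total probability over both values of sprinkler running:
  P(wet lawn | overnight rain, heavy dew) = 0.61*0.49 + 0.88*0.51
        = 0.298900 + 0.448800 = 0.747700
Configurations with sprinkler running contribute 0.448800, so
  P(sprinkler running | wet lawn, overnight rain, heavy dew) = 0.448800 / 0.747700 ≈ 0.6002

Pr[sprinkler running | wet lawn, overnight rain, heavy dew] ≈ 0.6002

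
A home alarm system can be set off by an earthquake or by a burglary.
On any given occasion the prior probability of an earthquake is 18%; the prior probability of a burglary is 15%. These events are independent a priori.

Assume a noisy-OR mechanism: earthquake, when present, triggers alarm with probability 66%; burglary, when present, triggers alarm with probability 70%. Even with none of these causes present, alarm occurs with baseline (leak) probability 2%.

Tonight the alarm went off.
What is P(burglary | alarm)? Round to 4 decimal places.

P(burglary | alarm) ≈ 0.4894

Under noisy-OR, P(alarm | causes) = 1 − (1−0.02)·∏(1−qᵢ) over the active causes.
Weight on burglary=true, given the evidence: 0.086838 + 0.024301 = 0.111139
Normalizer over all consistent configurations: 0.02·0.82·0.85 + 0.706·0.82·0.15 + 0.6668·0.18·0.85 + 0.90004·0.18·0.15 = 0.227099
P(burglary | alarm) = 0.111139/0.227099 ≈ 0.4894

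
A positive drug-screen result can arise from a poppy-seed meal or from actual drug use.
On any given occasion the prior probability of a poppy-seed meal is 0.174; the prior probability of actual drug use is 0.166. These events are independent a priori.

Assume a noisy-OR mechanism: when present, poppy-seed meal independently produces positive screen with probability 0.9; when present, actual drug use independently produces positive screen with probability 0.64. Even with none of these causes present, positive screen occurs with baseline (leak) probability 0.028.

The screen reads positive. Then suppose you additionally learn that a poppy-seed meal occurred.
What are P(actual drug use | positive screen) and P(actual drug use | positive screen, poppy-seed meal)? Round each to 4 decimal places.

P(actual drug use | positive screen) ≈ 0.4377; P(actual drug use | positive screen, poppy-seed meal) ≈ 0.1754

Under noisy-OR, P(positive screen | causes) = 1 − (1−0.028)·∏(1−qᵢ) over the active causes.
P(positive screen) = 0.028×0.826×0.834 + 0.65008×0.826×0.166 + 0.9028×0.174×0.834 + 0.965008×0.174×0.166 = 0.019289 + 0.089136 + 0.131011 + 0.027873 = 0.267309
Restricting to configurations with actual drug use present: 0.089136 + 0.027873 = 0.117009.
P(actual drug use | positive screen) = 0.117009 / 0.267309 ≈ 0.4377

Now also conditioning on poppy-seed meal=true:
Sum P(positive screen|·) weighted by the priors over both values of actual drug use:
  P(positive screen | poppy-seed meal) = 0.9028·0.834 + 0.965008·0.166
        = 0.752935 + 0.160191 = 0.913126
The terms with actual drug use present sum to 0.160191, so
  P(actual drug use | positive screen, poppy-seed meal) = 0.160191 / 0.913126 ≈ 0.1754
The drop from 0.4377 to 0.1754 is the explaining-away (discounting) effect.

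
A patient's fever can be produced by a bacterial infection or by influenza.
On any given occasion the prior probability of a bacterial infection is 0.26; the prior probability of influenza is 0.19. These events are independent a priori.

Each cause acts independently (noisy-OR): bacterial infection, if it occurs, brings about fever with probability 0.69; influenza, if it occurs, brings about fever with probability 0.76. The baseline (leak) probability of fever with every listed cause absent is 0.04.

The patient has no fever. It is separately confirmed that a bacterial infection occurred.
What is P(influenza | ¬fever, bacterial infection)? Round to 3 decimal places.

Under noisy-OR, P(fever | causes) = 1 − (1−0.04)·∏(1−qᵢ) over the active causes.
P(¬fever | bacterial infection) = 0.2976*0.81 + 0.071424*0.19 = 0.241056 + 0.013571 = 0.254627
Restricting to configurations with influenza present: 0.071424*0.19 = 0.013571.
So P(influenza | ¬fever, bacterial infection) = 0.013571/0.254627 ≈ 0.053.

P(influenza | ¬fever, bacterial infection) ≈ 0.053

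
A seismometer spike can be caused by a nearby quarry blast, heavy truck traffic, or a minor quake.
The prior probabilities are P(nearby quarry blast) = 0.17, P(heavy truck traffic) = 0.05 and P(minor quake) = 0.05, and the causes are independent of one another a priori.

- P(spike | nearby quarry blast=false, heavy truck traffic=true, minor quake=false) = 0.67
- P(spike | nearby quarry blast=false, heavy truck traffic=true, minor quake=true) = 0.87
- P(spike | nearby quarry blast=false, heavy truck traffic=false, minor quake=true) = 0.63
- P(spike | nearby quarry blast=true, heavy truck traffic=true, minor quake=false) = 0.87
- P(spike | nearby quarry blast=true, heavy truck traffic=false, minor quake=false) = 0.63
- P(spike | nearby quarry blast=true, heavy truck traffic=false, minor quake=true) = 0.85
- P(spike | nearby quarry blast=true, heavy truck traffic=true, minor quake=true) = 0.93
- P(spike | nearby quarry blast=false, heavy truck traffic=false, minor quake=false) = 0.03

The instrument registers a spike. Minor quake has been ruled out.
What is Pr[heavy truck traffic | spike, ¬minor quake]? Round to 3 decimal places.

Pr[heavy truck traffic | spike, ¬minor quake] ≈ 0.219

By total probability over the 4 (nearby quarry blast, heavy truck traffic) configurations:
  P(spike | ¬minor quake) = 0.03·0.83·0.95 + 0.67·0.83·0.05 + 0.63·0.17·0.95 + 0.87·0.17·0.05
        = 0.023655 + 0.027805 + 0.101745 + 0.007395 = 0.160600
Configurations with heavy truck traffic contribute 0.035200, so
  P(heavy truck traffic | spike, ¬minor quake) = 0.035200 / 0.160600 ≈ 0.219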